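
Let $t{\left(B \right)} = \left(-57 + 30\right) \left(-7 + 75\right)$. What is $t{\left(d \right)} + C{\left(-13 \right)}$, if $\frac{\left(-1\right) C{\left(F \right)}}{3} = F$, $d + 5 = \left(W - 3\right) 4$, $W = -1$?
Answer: $-1797$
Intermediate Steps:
$d = -21$ ($d = -5 + \left(-1 - 3\right) 4 = -5 - 16 = -21$)
$C{\left(F \right)} = - 3 F$
$t{\left(B \right)} = -1836$ ($t{\left(B \right)} = \left(-27\right) 68 = -1836$)
$t{\left(d \right)} + C{\left(-13 \right)} = -1836 - -39 = -1836 + 39 = -1797$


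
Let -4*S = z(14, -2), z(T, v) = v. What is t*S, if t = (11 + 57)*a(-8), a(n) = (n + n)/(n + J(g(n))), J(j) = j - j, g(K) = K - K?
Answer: 68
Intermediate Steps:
g(K) = 0
J(j) = 0
S = 1/2 (S = -1/4*(-2) = 1/2 ≈ 0.50000)
a(n) = 2 (a(n) = (n + n)/(n + 0) = (2*n)/n = 2)
t = 136 (t = (11 + 57)*2 = 68*2 = 136)
t*S = 136*(1/2) = 68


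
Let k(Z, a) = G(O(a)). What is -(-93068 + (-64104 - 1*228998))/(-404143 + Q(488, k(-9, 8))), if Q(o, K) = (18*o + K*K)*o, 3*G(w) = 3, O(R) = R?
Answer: 386170/3882937 ≈ 0.099453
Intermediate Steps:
G(w) = 1 (G(w) = (1/3)*3 = 1)
k(Z, a) = 1
Q(o, K) = o*(K**2 + 18*o) (Q(o, K) = (18*o + K**2)*o = (K**2 + 18*o)*o = o*(K**2 + 18*o))
-(-93068 + (-64104 - 1*228998))/(-404143 + Q(488, k(-9, 8))) = -(-93068 + (-64104 - 1*228998))/(-404143 + 488*(1**2 + 18*488)) = -(-93068 + (-64104 - 228998))/(-404143 + 488*(1 + 8784)) = -(-93068 - 293102)/(-404143 + 488*8785) = -(-386170)/(-404143 + 4287080) = -(-386170)/3882937 = -1*(-386170/3882937) = 386170/3882937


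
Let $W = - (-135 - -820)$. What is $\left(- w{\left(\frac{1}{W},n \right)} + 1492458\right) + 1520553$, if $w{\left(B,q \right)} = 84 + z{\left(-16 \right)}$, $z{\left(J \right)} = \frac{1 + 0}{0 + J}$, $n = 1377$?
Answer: $\frac{48206833}{16} \approx 3.0129 \cdot 10^{6}$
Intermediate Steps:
$W = -685$ ($W = - (-135 + 820) = \left(-1\right) 685 = -685$)
$z{\left(J \right)} = \frac{1}{J}$ ($z{\left(J \right)} = 1 \frac{1}{J} = \frac{1}{J}$)
$w{\left(B,q \right)} = \frac{1343}{16}$ ($w{\left(B,q \right)} = 84 + \frac{1}{-16} = 84 - \frac{1}{16} = \frac{1343}{16}$)
$\left(- w{\left(\frac{1}{W},n \right)} + 1492458\right) + 1520553 = \left(\left(-1\right) \frac{1343}{16} + 1492458\right) + 1520553 = \left(- \frac{1343}{16} + 1492458\right) + 1520553 = \frac{23877985}{16} + 1520553 = \frac{48206833}{16}$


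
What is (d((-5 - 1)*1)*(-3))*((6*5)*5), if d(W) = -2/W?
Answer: -150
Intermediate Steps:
(d((-5 - 1)*1)*(-3))*((6*5)*5) = (-2/(-5 - 1)*(-3))*((6*5)*5) = (-2/((-6*1))*(-3))*(30*5) = (-2/(-6)*(-3))*150 = (-2*(-1/6)*(-3))*150 = ((1/3)*(-3))*150 = -1*150 = -150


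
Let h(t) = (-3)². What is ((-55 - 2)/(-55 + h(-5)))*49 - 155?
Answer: -4337/46 ≈ -94.283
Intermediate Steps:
h(t) = 9
((-55 - 2)/(-55 + h(-5)))*49 - 155 = ((-55 - 2)/(-55 + 9))*49 - 155 = -57/(-46)*49 - 155 = -57*(-1/46)*49 - 155 = (57/46)*49 - 155 = 2793/46 - 155 = -4337/46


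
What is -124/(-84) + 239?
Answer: 5050/21 ≈ 240.48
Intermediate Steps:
-124/(-84) + 239 = -124*(-1/84) + 239 = 31/21 + 239 = 5050/21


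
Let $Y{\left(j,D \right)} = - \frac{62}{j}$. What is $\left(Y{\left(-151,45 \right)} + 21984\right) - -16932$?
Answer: $\frac{5876378}{151} \approx 38916.0$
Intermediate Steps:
$\left(Y{\left(-151,45 \right)} + 21984\right) - -16932 = \left(- \frac{62}{-151} + 21984\right) - -16932 = \left(\left(-62\right) \left(- \frac{1}{151}\right) + 21984\right) + 16932 = \left(\frac{62}{151} + 21984\right) + 16932 = \frac{3319646}{151} + 16932 = \frac{5876378}{151}$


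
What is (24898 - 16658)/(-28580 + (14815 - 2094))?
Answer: -8240/15859 ≈ -0.51958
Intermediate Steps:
(24898 - 16658)/(-28580 + (14815 - 2094)) = 8240/(-28580 + 12721) = 8240/(-15859) = 8240*(-1/15859) = -8240/15859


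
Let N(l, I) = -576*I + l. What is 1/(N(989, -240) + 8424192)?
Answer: 1/8563421 ≈ 1.1678e-7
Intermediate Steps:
N(l, I) = l - 576*I
1/(N(989, -240) + 8424192) = 1/((989 - 576*(-240)) + 8424192) = 1/((989 + 138240) + 8424192) = 1/(139229 + 8424192) = 1/8563421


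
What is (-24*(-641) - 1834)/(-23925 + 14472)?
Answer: -13550/9453 ≈ -1.4334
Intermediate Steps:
(-24*(-641) - 1834)/(-23925 + 14472) = (15384 - 1834)/(-9453) = 13550*(-1/9453) = -13550/9453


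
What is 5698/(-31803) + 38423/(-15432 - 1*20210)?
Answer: -1425054785/1133522526 ≈ -1.2572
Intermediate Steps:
5698/(-31803) + 38423/(-15432 - 1*20210) = 5698*(-1/31803) + 38423/(-15432 - 20210) = -5698/31803 + 38423/(-35642) = -5698/31803 + 38423*(-1/35642) = -5698/31803 - 38423/35642 = -1425054785/1133522526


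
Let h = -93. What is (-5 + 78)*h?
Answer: -6789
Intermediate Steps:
(-5 + 78)*h = (-5 + 78)*(-93) = 73*(-93) = -6789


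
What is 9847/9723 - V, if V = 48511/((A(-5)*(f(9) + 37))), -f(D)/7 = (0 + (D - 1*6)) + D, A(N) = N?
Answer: -469358408/2284905 ≈ -205.42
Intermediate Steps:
f(D) = 42 - 14*D (f(D) = -7*((0 + (D - 1*6)) + D) = -7*((0 + (D - 6)) + D) = -7*((0 + (-6 + D)) + D) = -7*((-6 + D) + D) = -7*(-6 + 2*D) = 42 - 14*D)
V = 48511/235 (V = 48511/((-5*((42 - 14*9) + 37))) = 48511/((-5*((42 - 126) + 37))) = 48511/((-5*(-84 + 37))) = 48511/((-5*(-47))) = 48511/235 ≈ 206.43)
9847/9723 - V = 9847/9723 - 1*48511/235 = 9847*(1/9723) - 48511/235 = 9847/9723 - 48511/235 = -469358408/2284905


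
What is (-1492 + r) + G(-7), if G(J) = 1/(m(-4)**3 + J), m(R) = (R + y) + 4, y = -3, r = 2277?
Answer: 26689/34 ≈ 784.97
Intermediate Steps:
m(R) = 1 + R (m(R) = (R - 3) + 4 = (-3 + R) + 4 = 1 + R)
G(J) = 1/(-27 + J) (G(J) = 1/((1 - 4)**3 + J) = 1/((-3)**3 + J) = 1/(-27 + J))
(-1492 + r) + G(-7) = (-1492 + 2277) + 1/(-27 - 7) = 785 + 1/(-34) = 785 - 1/34 = 26689/34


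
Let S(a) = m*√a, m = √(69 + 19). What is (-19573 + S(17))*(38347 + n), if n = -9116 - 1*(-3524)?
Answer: -641113615 + 65510*√374 ≈ -6.3985e+8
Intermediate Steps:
m = 2*√22 (m = √88 = 2*√22 ≈ 9.3808)
n = -5592 (n = -9116 + 3524 = -5592)
S(a) = 2*√22*√a (S(a) = (2*√22)*√a = 2*√22*√a)
(-19573 + S(17))*(38347 + n) = (-19573 + 2*√22*√17)*(38347 - 5592) = (-19573 + 2*√374)*32755 = -641113615 + 65510*√374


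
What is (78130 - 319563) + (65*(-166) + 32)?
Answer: -252191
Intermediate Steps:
(78130 - 319563) + (65*(-166) + 32) = -241433 + (-10790 + 32) = -241433 - 10758 = -252191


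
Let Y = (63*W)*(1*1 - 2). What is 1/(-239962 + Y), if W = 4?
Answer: -1/240214 ≈ -4.1630e-6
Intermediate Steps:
Y = -252 (Y = (63*4)*(1*1 - 2) = 252*(1 - 2) = 252*(-1) = -252)
1/(-239962 + Y) = 1/(-239962 - 252) = 1/(-240214) = -1/240214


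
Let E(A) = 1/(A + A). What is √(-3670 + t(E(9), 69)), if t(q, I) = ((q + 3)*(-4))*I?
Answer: 2*I*√10155/3 ≈ 67.181*I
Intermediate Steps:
E(A) = 1/(2*A)
t(q, I) = I*(-12 - 4*q) (t(q, I) = ((3 + q)*(-4))*I = (-12 - 4*q)*I = I*(-12 - 4*q))
√(-3670 + t(E(9), 69)) = √(-3670 - 4*69*(3 + (½)/9)) = √(-3670 - 4*69*(3 + (½)*(⅑))) = √(-3670 - 4*69*(3 + 1/18)) = √(-3670 - 4*69*55/18) = √(-3670 - 2530/3) = √(-13540/3) = 2*I*√10155/3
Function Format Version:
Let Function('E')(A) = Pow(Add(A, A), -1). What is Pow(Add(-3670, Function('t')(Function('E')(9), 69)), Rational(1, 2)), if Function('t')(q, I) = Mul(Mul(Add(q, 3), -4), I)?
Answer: Mul(Rational(2, 3), I, Pow(10155, Rational(1, 2))) ≈ Mul(67.181, I)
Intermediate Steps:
Function('E')(A) = Mul(Rational(1, 2), Pow(A, -1)) (Function('E')(A) = Pow(Mul(2, A), -1) = Mul(Rational(1, 2), Pow(A, -1)))
Function('t')(q, I) = Mul(I, Add(-12, Mul(-4, q))) (Function('t')(q, I) = Mul(Mul(Add(3, q), -4), I) = Mul(Add(-12, Mul(-4, q)), I) = Mul(I, Add(-12, Mul(-4, q))))
Pow(Add(-3670, Function('t')(Function('E')(9), 69)), Rational(1, 2)) = Pow(Add(-3670, Mul(-4, 69, Add(3, Mul(Rational(1, 2), Pow(9, -1))))), Rational(1, 2)) = Pow(Add(-3670, Mul(-4, 69, Add(3, Mul(Rational(1, 2), Rational(1, 9))))), Rational(1, 2)) = Pow(Add(-3670, Mul(-4, 69, Add(3, Rational(1, 18)))), Rational(1, 2)) = Pow(Add(-3670, Mul(-4, 69, Rational(55, 18))), Rational(1, 2)) = Pow(Add(-3670, Rational(-2530, 3)), Rational(1, 2)) = Pow(Rational(-13540, 3), Rational(1, 2)) = Mul(Rational(2, 3), I, Pow(10155, Rational(1, 2)))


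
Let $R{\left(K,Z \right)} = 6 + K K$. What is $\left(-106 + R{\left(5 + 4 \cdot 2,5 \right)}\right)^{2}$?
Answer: $4761$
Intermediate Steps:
$R{\left(K,Z \right)} = 6 + K^{2}$
$\left(-106 + R{\left(5 + 4 \cdot 2,5 \right)}\right)^{2} = \left(-106 + \left(6 + \left(5 + 4 \cdot 2\right)^{2}\right)\right)^{2} = \left(-106 + \left(6 + \left(5 + 8\right)^{2}\right)\right)^{2} = \left(-106 + \left(6 + 13^{2}\right)\right)^{2} = \left(-106 + \left(6 + 169\right)\right)^{2} = \left(-106 + 175\right)^{2} = 69^{2} = 4761$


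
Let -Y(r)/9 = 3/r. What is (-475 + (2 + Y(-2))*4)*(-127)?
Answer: 52451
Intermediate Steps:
Y(r) = -27/r
(-475 + (2 + Y(-2))*4)*(-127) = (-475 + (2 - 27/(-2))*4)*(-127) = (-475 + (2 - 27*(-½))*4)*(-127) = (-475 + (2 + 27/2)*4)*(-127) = (-475 + (31/2)*4)*(-127) = (-475 + 62)*(-127) = -413*(-127) = 52451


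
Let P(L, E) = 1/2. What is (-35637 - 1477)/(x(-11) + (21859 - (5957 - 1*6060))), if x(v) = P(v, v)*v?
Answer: -74228/43913 ≈ -1.6903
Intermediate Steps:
P(L, E) = 1/2
x(v) = v/2
(-35637 - 1477)/(x(-11) + (21859 - (5957 - 1*6060))) = (-35637 - 1477)/((1/2)*(-11) + (21859 - (5957 - 1*6060))) = -37114/(-11/2 + (21859 - (5957 - 6060))) = -37114/(-11/2 + (21859 - 1*(-103))) = -37114/(-11/2 + (21859 + 103)) = -37114/(-11/2 + 21962) = -37114/43913/2 = -37114*2/43913 = -74228/43913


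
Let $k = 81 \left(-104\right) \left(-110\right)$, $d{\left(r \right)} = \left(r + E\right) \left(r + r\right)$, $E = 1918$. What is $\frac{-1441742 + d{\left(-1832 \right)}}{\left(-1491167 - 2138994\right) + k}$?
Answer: $\frac{1756846}{2703521} \approx 0.64984$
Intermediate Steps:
$d{\left(r \right)} = 2 r \left(1918 + r\right)$ ($d{\left(r \right)} = \left(r + 1918\right) \left(r + r\right) = \left(1918 + r\right) 2 r = 2 r \left(1918 + r\right)$)
$k = 926640$ ($k = \left(-8424\right) \left(-110\right) = 926640$)
$\frac{-1441742 + d{\left(-1832 \right)}}{\left(-1491167 - 2138994\right) + k} = \frac{-1441742 + 2 \left(-1832\right) \left(1918 - 1832\right)}{\left(-1491167 - 2138994\right) + 926640} = \frac{-1441742 + 2 \left(-1832\right) 86}{\left(-1491167 - 2138994\right) + 926640} = \frac{-1441742 - 315104}{-3630161 + 926640} = - \frac{1756846}{-2703521} = \left(-1756846\right) \left(- \frac{1}{2703521}\right) = \frac{1756846}{2703521}$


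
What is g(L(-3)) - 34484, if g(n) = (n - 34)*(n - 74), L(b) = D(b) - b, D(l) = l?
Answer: -31968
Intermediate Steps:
L(b) = 0 (L(b) = b - b = 0)
g(n) = (-74 + n)*(-34 + n) (g(n) = (-34 + n)*(-74 + n) = (-74 + n)*(-34 + n))
g(L(-3)) - 34484 = (2516 + 0**2 - 108*0) - 34484 = (2516 + 0 + 0) - 34484 = 2516 - 34484 = -31968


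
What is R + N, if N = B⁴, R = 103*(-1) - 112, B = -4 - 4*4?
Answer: 159785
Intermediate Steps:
B = -20 (B = -4 - 16 = -20)
R = -215 (R = -103 - 112 = -215)
N = 160000 (N = (-20)⁴ = 160000)
R + N = -215 + 160000 = 159785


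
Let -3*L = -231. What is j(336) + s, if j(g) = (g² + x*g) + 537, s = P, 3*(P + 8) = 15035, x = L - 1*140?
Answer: 291806/3 ≈ 97269.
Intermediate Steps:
L = 77 (L = -⅓*(-231) = 77)
x = -63 (x = 77 - 1*140 = 77 - 140 = -63)
P = 15011/3 (P = -8 + (⅓)*15035 = -8 + 15035/3 = 15011/3 ≈ 5003.7)
s = 15011/3 ≈ 5003.7
j(g) = 537 + g² - 63*g (j(g) = (g² - 63*g) + 537 = 537 + g² - 63*g)
j(336) + s = (537 + 336² - 63*336) + 15011/3 = (537 + 112896 - 21168) + 15011/3 = 92265 + 15011/3 = 291806/3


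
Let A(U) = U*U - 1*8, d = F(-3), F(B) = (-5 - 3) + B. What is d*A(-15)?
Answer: -2387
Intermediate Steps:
F(B) = -8 + B
d = -11 (d = -8 - 3 = -11)
A(U) = -8 + U² (A(U) = U² - 8 = -8 + U²)
d*A(-15) = -11*(-8 + (-15)²) = -11*(-8 + 225) = -11*217 = -2387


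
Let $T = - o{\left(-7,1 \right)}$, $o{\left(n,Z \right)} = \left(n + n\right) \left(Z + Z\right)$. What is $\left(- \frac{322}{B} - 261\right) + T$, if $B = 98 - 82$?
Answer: $- \frac{2025}{8} \approx -253.13$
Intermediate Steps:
$B = 16$
$o{\left(n,Z \right)} = 4 Z n$ ($o{\left(n,Z \right)} = 2 n 2 Z = 4 Z n$)
$T = 28$ ($T = - 4 \cdot 1 \left(-7\right) = \left(-1\right) \left(-28\right) = 28$)
$\left(- \frac{322}{B} - 261\right) + T = \left(- \frac{322}{16} - 261\right) + 28 = \left(\left(-322\right) \frac{1}{16} - 261\right) + 28 = \left(- \frac{161}{8} - 261\right) + 28 = - \frac{2249}{8} + 28 = - \frac{2025}{8}$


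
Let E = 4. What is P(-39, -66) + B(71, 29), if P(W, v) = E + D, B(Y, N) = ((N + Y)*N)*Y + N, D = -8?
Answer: 205925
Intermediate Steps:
B(Y, N) = N + N*Y*(N + Y) (B(Y, N) = (N*(N + Y))*Y + N = N*Y*(N + Y) + N = N + N*Y*(N + Y))
P(W, v) = -4 (P(W, v) = 4 - 8 = -4)
P(-39, -66) + B(71, 29) = -4 + 29*(1 + 71² + 29*71) = -4 + 29*(1 + 5041 + 2059) = -4 + 29*7101 = -4 + 205929 = 205925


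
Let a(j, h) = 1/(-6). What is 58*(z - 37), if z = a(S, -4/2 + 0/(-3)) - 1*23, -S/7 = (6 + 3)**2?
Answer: -10469/3 ≈ -3489.7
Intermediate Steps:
S = -567 (S = -7*(6 + 3)**2 = -7*9**2 = -7*81 = -567)
a(j, h) = -1/6
z = -139/6 (z = -1/6 - 1*23 = -1/6 - 23 = -139/6 ≈ -23.167)
58*(z - 37) = 58*(-139/6 - 37) = 58*(-361/6) = -10469/3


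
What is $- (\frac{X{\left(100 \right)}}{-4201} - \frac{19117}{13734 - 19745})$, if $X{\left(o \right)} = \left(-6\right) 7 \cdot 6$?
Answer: $- \frac{81825289}{25252211} \approx -3.2403$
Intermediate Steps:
$X{\left(o \right)} = -252$ ($X{\left(o \right)} = \left(-42\right) 6 = -252$)
$- (\frac{X{\left(100 \right)}}{-4201} - \frac{19117}{13734 - 19745}) = - (- \frac{252}{-4201} - \frac{19117}{13734 - 19745}) = - (\left(-252\right) \left(- \frac{1}{4201}\right) - \frac{19117}{13734 - 19745}) = - (\frac{252}{4201} - \frac{19117}{-6011}) = - (\frac{252}{4201} - - \frac{19117}{6011}) = - (\frac{252}{4201} + \frac{19117}{6011}) = \left(-1\right) \frac{81825289}{25252211} = - \frac{81825289}{25252211}$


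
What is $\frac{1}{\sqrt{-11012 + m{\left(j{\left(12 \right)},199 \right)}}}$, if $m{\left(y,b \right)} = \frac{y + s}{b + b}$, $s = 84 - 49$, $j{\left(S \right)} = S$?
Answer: $- \frac{i \sqrt{1744326142}}{4382729} \approx - 0.0095295 i$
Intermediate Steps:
$s = 35$ ($s = 84 - 49 = 35$)
$m{\left(y,b \right)} = \frac{35 + y}{2 b}$ ($m{\left(y,b \right)} = \frac{y + 35}{b + b} = \frac{35 + y}{2 b}$)
$\frac{1}{\sqrt{-11012 + m{\left(j{\left(12 \right)},199 \right)}}} = \frac{1}{\sqrt{-11012 + \frac{35 + 12}{2 \cdot 199}}} = \frac{1}{\sqrt{-11012 + \frac{1}{2} \cdot \frac{1}{199} \cdot 47}} = \frac{1}{\sqrt{-11012 + \frac{47}{398}}} = \frac{1}{\sqrt{- \frac{4382729}{398}}} = \frac{1}{\frac{1}{398} i \sqrt{1744326142}} = - \frac{i \sqrt{1744326142}}{4382729}$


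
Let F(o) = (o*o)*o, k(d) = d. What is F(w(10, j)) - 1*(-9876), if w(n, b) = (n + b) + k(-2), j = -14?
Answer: 9660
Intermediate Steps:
w(n, b) = -2 + b + n (w(n, b) = (n + b) - 2 = (b + n) - 2 = -2 + b + n)
F(o) = o³ (F(o) = o²*o = o³)
F(w(10, j)) - 1*(-9876) = (-2 - 14 + 10)³ - 1*(-9876) = (-6)³ + 9876 = -216 + 9876 = 9660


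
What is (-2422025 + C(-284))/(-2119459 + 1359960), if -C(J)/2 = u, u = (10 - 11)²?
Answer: 2422027/759499 ≈ 3.1890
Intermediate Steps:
u = 1 (u = (-1)² = 1)
C(J) = -2 (C(J) = -2*1 = -2)
(-2422025 + C(-284))/(-2119459 + 1359960) = (-2422025 - 2)/(-2119459 + 1359960) = -2422027/(-759499) = -2422027*(-1/759499) = 2422027/759499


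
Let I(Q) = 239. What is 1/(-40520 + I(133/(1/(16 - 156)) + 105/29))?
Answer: -1/40281 ≈ -2.4826e-5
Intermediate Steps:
1/(-40520 + I(133/(1/(16 - 156)) + 105/29)) = 1/(-40520 + 239) = 1/(-40281) = -1/40281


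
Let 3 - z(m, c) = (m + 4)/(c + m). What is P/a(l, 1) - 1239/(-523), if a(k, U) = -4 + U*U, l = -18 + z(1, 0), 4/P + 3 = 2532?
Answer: 9398201/3968001 ≈ 2.3685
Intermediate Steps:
P = 4/2529 (P = 4/(-3 + 2532) = 4/2529 ≈ 0.0015817)
z(m, c) = 3 - (4 + m)/(c + m) (z(m, c) = 3 - (m + 4)/(c + m) = 3 - (4 + m)/(c + m))
l = -20 (l = -18 + (-4 + 2*1 + 3*0)/(0 + 1) = -18 + (-4 + 2 + 0)/1 = -18 + 1*(-2) = -18 - 2 = -20)
a(k, U) = -4 + U²
P/a(l, 1) - 1239/(-523) = 4/(2529*(-4 + 1²)) - 1239/(-523) = 4/(2529*(-4 + 1)) - 1239*(-1/523) = (4/2529)/(-3) + 1239/523 = (4/2529)*(-⅓) + 1239/523 = -4/7587 + 1239/523 = 9398201/3968001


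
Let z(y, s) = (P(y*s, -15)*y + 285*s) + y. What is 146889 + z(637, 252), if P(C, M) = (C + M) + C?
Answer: 204717367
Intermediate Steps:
P(C, M) = M + 2*C
z(y, s) = y + 285*s + y*(-15 + 2*s*y) (z(y, s) = ((-15 + 2*(y*s))*y + 285*s) + y = ((-15 + 2*(s*y))*y + 285*s) + y = ((-15 + 2*s*y)*y + 285*s) + y = (y*(-15 + 2*s*y) + 285*s) + y = (285*s + y*(-15 + 2*s*y)) + y = y + 285*s + y*(-15 + 2*s*y))
146889 + z(637, 252) = 146889 + (637 + 285*252 + 637*(-15 + 2*252*637)) = 146889 + (637 + 71820 + 637*(-15 + 321048)) = 146889 + (637 + 71820 + 637*321033) = 146889 + (637 + 71820 + 204498021) = 146889 + 204570478 = 204717367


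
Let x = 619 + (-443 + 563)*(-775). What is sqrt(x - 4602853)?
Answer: I*sqrt(4695234) ≈ 2166.8*I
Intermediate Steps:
x = -92381 (x = 619 + 120*(-775) = 619 - 93000 = -92381)
sqrt(x - 4602853) = sqrt(-92381 - 4602853) = sqrt(-4695234) = I*sqrt(4695234)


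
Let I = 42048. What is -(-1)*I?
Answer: 42048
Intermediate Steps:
-(-1)*I = -(-1)*42048 = -1*(-42048) = 42048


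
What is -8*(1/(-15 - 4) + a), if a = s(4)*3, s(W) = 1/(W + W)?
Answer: -49/19 ≈ -2.5789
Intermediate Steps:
s(W) = 1/(2*W)
a = 3/8 (a = ((1/2)/4)*3 = ((1/2)*(1/4))*3 = (1/8)*3 = 3/8 ≈ 0.37500)
-8*(1/(-15 - 4) + a) = -8*(1/(-15 - 4) + 3/8) = -8*(1/(-19) + 3/8) = -8*(-1/19 + 3/8) = -8*49/152 = -49/19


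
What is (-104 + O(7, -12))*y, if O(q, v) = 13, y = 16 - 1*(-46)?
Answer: -5642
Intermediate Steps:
y = 62 (y = 16 + 46 = 62)
(-104 + O(7, -12))*y = (-104 + 13)*62 = -91*62 = -5642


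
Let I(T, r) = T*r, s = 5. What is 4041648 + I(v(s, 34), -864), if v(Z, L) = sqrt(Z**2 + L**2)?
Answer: 4041648 - 864*sqrt(1181) ≈ 4.0120e+6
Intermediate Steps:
v(Z, L) = sqrt(L**2 + Z**2)
4041648 + I(v(s, 34), -864) = 4041648 + sqrt(34**2 + 5**2)*(-864) = 4041648 + sqrt(1156 + 25)*(-864) = 4041648 + sqrt(1181)*(-864) = 4041648 - 864*sqrt(1181)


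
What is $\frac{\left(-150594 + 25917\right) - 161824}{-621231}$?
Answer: $\frac{16853}{36543} \approx 0.46118$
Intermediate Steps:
$\frac{\left(-150594 + 25917\right) - 161824}{-621231} = \left(-124677 - 161824\right) \left(- \frac{1}{621231}\right) = \left(-286501\right) \left(- \frac{1}{621231}\right) = \frac{16853}{36543}$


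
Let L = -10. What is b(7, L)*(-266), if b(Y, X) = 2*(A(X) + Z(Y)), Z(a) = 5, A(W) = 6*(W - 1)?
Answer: 32452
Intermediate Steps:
A(W) = -6 + 6*W (A(W) = 6*(-1 + W) = -6 + 6*W)
b(Y, X) = -2 + 12*X (b(Y, X) = 2*((-6 + 6*X) + 5) = 2*(-1 + 6*X) = -2 + 12*X)
b(7, L)*(-266) = (-2 + 12*(-10))*(-266) = (-2 - 120)*(-266) = -122*(-266) = 32452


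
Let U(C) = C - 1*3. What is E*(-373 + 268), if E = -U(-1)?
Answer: -420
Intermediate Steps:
U(C) = -3 + C (U(C) = C - 3 = -3 + C)
E = 4 (E = -(-3 - 1) = -1*(-4) = 4)
E*(-373 + 268) = 4*(-373 + 268) = 4*(-105) = -420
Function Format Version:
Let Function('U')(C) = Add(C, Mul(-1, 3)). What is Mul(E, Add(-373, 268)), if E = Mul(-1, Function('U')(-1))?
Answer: -420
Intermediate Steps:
Function('U')(C) = Add(-3, C) (Function('U')(C) = Add(C, -3) = Add(-3, C))
E = 4 (E = Mul(-1, Add(-3, -1)) = Mul(-1, -4) = 4)
Mul(E, Add(-373, 268)) = Mul(4, Add(-373, 268)) = Mul(4, -105) = -420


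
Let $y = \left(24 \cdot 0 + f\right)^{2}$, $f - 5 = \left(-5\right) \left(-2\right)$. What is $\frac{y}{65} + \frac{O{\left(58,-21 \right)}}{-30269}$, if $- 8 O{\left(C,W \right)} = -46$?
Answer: $\frac{5448121}{1573988} \approx 3.4613$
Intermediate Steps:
$f = 15$ ($f = 5 - -10 = 5 + 10 = 15$)
$O{\left(C,W \right)} = \frac{23}{4}$ ($O{\left(C,W \right)} = \left(- \frac{1}{8}\right) \left(-46\right) = \frac{23}{4}$)
$y = 225$ ($y = \left(24 \cdot 0 + 15\right)^{2} = \left(0 + 15\right)^{2} = 15^{2} = 225$)
$\frac{y}{65} + \frac{O{\left(58,-21 \right)}}{-30269} = \frac{225}{65} + \frac{23}{4 \left(-30269\right)} = 225 \cdot \frac{1}{65} + \frac{23}{4} \left(- \frac{1}{30269}\right) = \frac{45}{13} - \frac{23}{121076} = \frac{5448121}{1573988}$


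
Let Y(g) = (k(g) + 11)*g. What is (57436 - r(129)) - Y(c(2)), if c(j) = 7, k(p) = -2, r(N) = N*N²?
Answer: -2089316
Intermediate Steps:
r(N) = N³
Y(g) = 9*g (Y(g) = (-2 + 11)*g = 9*g)
(57436 - r(129)) - Y(c(2)) = (57436 - 1*129³) - 9*7 = (57436 - 1*2146689) - 1*63 = (57436 - 2146689) - 63 = -2089253 - 63 = -2089316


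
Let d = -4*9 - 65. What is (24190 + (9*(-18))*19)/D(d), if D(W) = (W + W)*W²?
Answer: -10556/1030301 ≈ -0.010246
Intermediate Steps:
d = -101 (d = -36 - 65 = -101)
D(W) = 2*W³ (D(W) = (2*W)*W² = 2*W³)
(24190 + (9*(-18))*19)/D(d) = (24190 + (9*(-18))*19)/((2*(-101)³)) = (24190 - 162*19)/((2*(-1030301))) = (24190 - 3078)/(-2060602) = 21112*(-1/2060602) = -10556/1030301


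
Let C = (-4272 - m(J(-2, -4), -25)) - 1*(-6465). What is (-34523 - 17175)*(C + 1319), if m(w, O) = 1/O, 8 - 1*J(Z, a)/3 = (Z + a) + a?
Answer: -4539136098/25 ≈ -1.8157e+8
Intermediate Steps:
J(Z, a) = 24 - 6*a - 3*Z (J(Z, a) = 24 - 3*((Z + a) + a) = 24 - 3*(Z + 2*a) = 24 + (-6*a - 3*Z) = 24 - 6*a - 3*Z)
C = 54826/25 (C = (-4272 - 1/(-25)) - 1*(-6465) = (-4272 - 1*(-1/25)) + 6465 = (-4272 + 1/25) + 6465 = -106799/25 + 6465 = 54826/25 ≈ 2193.0)
(-34523 - 17175)*(C + 1319) = (-34523 - 17175)*(54826/25 + 1319) = -51698*87801/25 = -4539136098/25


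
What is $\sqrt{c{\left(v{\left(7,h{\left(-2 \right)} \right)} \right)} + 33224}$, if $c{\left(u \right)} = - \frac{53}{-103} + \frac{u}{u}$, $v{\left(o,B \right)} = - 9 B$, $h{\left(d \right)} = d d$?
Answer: $\frac{2 \sqrt{88122371}}{103} \approx 182.28$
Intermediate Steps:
$h{\left(d \right)} = d^{2}$
$c{\left(u \right)} = \frac{156}{103}$ ($c{\left(u \right)} = \left(-53\right) \left(- \frac{1}{103}\right) + 1 = \frac{53}{103} + 1 = \frac{156}{103}$)
$\sqrt{c{\left(v{\left(7,h{\left(-2 \right)} \right)} \right)} + 33224} = \sqrt{\frac{156}{103} + 33224} = \sqrt{\frac{3422228}{103}} = \frac{2 \sqrt{88122371}}{103}$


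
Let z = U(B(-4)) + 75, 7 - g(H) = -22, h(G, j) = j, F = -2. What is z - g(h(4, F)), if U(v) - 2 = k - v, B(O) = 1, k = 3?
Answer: 50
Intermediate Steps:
g(H) = 29 (g(H) = 7 - 1*(-22) = 7 + 22 = 29)
U(v) = 5 - v (U(v) = 2 + (3 - v) = 5 - v)
z = 79 (z = (5 - 1*1) + 75 = (5 - 1) + 75 = 4 + 75 = 79)
z - g(h(4, F)) = 79 - 1*29 = 79 - 29 = 50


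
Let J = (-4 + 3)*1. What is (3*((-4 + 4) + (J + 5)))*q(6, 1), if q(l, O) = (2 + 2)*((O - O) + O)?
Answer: 48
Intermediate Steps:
J = -1 (J = -1*1 = -1)
q(l, O) = 4*O (q(l, O) = 4*(0 + O) = 4*O)
(3*((-4 + 4) + (J + 5)))*q(6, 1) = (3*((-4 + 4) + (-1 + 5)))*(4*1) = (3*(0 + 4))*4 = (3*4)*4 = 12*4 = 48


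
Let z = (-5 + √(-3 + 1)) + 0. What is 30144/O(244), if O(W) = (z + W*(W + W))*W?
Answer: 897288912/864793979951 - 7536*I*√2/864793979951 ≈ 0.0010376 - 1.2324e-8*I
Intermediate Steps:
z = -5 + I*√2 (z = (-5 + √(-2)) + 0 = (-5 + I*√2) + 0 = -5 + I*√2 ≈ -5.0 + 1.4142*I)
O(W) = W*(-5 + 2*W² + I*√2) (O(W) = ((-5 + I*√2) + W*(W + W))*W = ((-5 + I*√2) + W*(2*W))*W = ((-5 + I*√2) + 2*W²)*W = (-5 + 2*W² + I*√2)*W = W*(-5 + 2*W² + I*√2))
30144/O(244) = 30144/((244*(-5 + 2*244² + I*√2))) = 30144/((244*(-5 + 2*59536 + I*√2))) = 30144/((244*(-5 + 119072 + I*√2))) = 30144/((244*(119067 + I*√2))) = 30144/(29052348 + 244*I*√2)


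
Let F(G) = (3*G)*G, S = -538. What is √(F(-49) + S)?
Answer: √6665 ≈ 81.639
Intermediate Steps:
F(G) = 3*G²
√(F(-49) + S) = √(3*(-49)² - 538) = √(3*2401 - 538) = √(7203 - 538) = √6665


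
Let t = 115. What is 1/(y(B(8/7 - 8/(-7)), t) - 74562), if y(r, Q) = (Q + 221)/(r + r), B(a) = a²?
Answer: -32/2384955 ≈ -1.3417e-5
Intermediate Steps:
y(r, Q) = (221 + Q)/(2*r) (y(r, Q) = (221 + Q)/((2*r)) = (221 + Q)*(1/(2*r)) = (221 + Q)/(2*r))
1/(y(B(8/7 - 8/(-7)), t) - 74562) = 1/((221 + 115)/(2*((8/7 - 8/(-7))²)) - 74562) = 1/((½)*336/(8*(⅐) - 8*(-⅐))² - 74562) = 1/((½)*336/(8/7 + 8/7)² - 74562) = 1/((½)*336/(16/7)² - 74562) = 1/((½)*336/(256/49) - 74562) = 1/((½)*(49/256)*336 - 74562) = 1/(1029/32 - 74562) = 1/(-2384955/32) = -32/2384955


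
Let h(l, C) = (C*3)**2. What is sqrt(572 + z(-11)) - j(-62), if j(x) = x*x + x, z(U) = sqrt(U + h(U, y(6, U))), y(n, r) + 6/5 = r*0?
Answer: -3782 + sqrt(14335)/5 ≈ -3758.1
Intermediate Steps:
y(n, r) = -6/5 (y(n, r) = -6/5 + r*0 = -6/5 + 0 = -6/5)
h(l, C) = 9*C**2 (h(l, C) = (3*C)**2 = 9*C**2)
z(U) = sqrt(324/25 + U) (z(U) = sqrt(U + 9*(-6/5)**2) = sqrt(U + 9*(36/25)) = sqrt(U + 324/25) = sqrt(324/25 + U))
j(x) = x + x**2 (j(x) = x**2 + x = x + x**2)
sqrt(572 + z(-11)) - j(-62) = sqrt(572 + sqrt(324 + 25*(-11))/5) - (-62)*(1 - 62) = sqrt(572 + sqrt(324 - 275)/5) - (-62)*(-61) = sqrt(572 + sqrt(49)/5) - 1*3782 = sqrt(572 + (1/5)*7) - 3782 = sqrt(572 + 7/5) - 3782 = sqrt(2867/5) - 3782 = sqrt(14335)/5 - 3782 = -3782 + sqrt(14335)/5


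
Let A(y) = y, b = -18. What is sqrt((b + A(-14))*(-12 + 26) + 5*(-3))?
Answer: I*sqrt(463) ≈ 21.517*I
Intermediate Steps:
sqrt((b + A(-14))*(-12 + 26) + 5*(-3)) = sqrt((-18 - 14)*(-12 + 26) + 5*(-3)) = sqrt(-32*14 - 15) = sqrt(-448 - 15) = sqrt(-463) = I*sqrt(463)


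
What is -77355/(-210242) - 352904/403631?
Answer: -42972366763/84860188702 ≈ -0.50639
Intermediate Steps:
-77355/(-210242) - 352904/403631 = -77355*(-1/210242) - 352904*1/403631 = 77355/210242 - 352904/403631 = -42972366763/84860188702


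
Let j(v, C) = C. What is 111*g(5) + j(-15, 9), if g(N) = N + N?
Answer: 1119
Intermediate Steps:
g(N) = 2*N
111*g(5) + j(-15, 9) = 111*(2*5) + 9 = 111*10 + 9 = 1110 + 9 = 1119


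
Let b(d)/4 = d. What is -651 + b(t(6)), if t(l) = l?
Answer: -627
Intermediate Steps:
b(d) = 4*d
-651 + b(t(6)) = -651 + 4*6 = -651 + 24 = -627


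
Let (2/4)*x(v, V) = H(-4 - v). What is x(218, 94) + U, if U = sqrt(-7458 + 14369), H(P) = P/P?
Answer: 2 + sqrt(6911) ≈ 85.132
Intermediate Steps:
H(P) = 1
x(v, V) = 2 (x(v, V) = 2*1 = 2)
U = sqrt(6911) ≈ 83.132
x(218, 94) + U = 2 + sqrt(6911)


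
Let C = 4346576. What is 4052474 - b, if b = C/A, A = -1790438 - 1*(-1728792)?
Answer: 9608583030/2371 ≈ 4.0525e+6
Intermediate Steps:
A = -61646 (A = -1790438 + 1728792 = -61646)
b = -167176/2371 (b = 4346576/(-61646) = 4346576*(-1/61646) = -167176/2371 ≈ -70.509)
4052474 - b = 4052474 - 1*(-167176/2371) = 4052474 + 167176/2371 = 9608583030/2371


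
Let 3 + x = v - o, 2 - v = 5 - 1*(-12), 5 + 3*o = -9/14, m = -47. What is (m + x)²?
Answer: 7027801/1764 ≈ 3984.0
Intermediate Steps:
o = -79/42 (o = -5/3 + (-9/14)/3 = -5/3 + (-9*1/14)/3 = -5/3 + (⅓)*(-9/14) = -5/3 - 3/14 = -79/42 ≈ -1.8810)
v = -15 (v = 2 - (5 - 1*(-12)) = 2 - (5 + 12) = 2 - 1*17 = 2 - 17 = -15)
x = -677/42 (x = -3 + (-15 - 1*(-79/42)) = -3 + (-15 + 79/42) = -3 - 551/42 = -677/42 ≈ -16.119)
(m + x)² = (-47 - 677/42)² = (-2651/42)² = 7027801/1764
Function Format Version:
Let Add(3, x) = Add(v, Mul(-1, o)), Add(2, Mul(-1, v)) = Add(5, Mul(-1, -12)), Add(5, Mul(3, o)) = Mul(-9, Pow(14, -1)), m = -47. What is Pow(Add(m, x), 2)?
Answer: Rational(7027801, 1764) ≈ 3984.0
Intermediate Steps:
o = Rational(-79, 42) (o = Add(Rational(-5, 3), Mul(Rational(1, 3), Mul(-9, Pow(14, -1)))) = Add(Rational(-5, 3), Mul(Rational(1, 3), Mul(-9, Rational(1, 14)))) = Add(Rational(-5, 3), Mul(Rational(1, 3), Rational(-9, 14))) = Add(Rational(-5, 3), Rational(-3, 14)) = Rational(-79, 42) ≈ -1.8810)
v = -15 (v = Add(2, Mul(-1, Add(5, Mul(-1, -12)))) = Add(2, Mul(-1, Add(5, 12))) = Add(2, Mul(-1, 17)) = Add(2, -17) = -15)
x = Rational(-677, 42) (x = Add(-3, Add(-15, Mul(-1, Rational(-79, 42)))) = Add(-3, Add(-15, Rational(79, 42))) = Add(-3, Rational(-551, 42)) = Rational(-677, 42) ≈ -16.119)
Pow(Add(m, x), 2) = Pow(Add(-47, Rational(-677, 42)), 2) = Pow(Rational(-2651, 42), 2) = Rational(7027801, 1764)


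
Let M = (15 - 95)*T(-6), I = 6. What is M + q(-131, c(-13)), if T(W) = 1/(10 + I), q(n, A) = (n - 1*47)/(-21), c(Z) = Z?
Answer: 73/21 ≈ 3.4762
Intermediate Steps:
q(n, A) = 47/21 - n/21 (q(n, A) = (n - 47)*(-1/21) = (-47 + n)*(-1/21) = 47/21 - n/21)
T(W) = 1/16 (T(W) = 1/(10 + 6) = 1/16)
M = -5 (M = (15 - 95)*(1/16) = -80*1/16 = -5)
M + q(-131, c(-13)) = -5 + (47/21 - 1/21*(-131)) = -5 + (47/21 + 131/21) = -5 + 178/21 = 73/21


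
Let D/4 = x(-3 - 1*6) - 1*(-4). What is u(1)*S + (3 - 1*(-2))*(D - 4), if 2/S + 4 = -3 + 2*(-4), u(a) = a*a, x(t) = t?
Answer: -1802/15 ≈ -120.13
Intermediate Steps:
D = -20 (D = 4*((-3 - 1*6) - 1*(-4)) = 4*((-3 - 6) + 4) = 4*(-9 + 4) = 4*(-5) = -20)
u(a) = a²
S = -2/15 (S = 2/(-4 + (-3 + 2*(-4))) = 2/(-4 + (-3 - 8)) = 2/(-4 - 11) = 2/(-15) = 2*(-1/15) = -2/15 ≈ -0.13333)
u(1)*S + (3 - 1*(-2))*(D - 4) = 1²*(-2/15) + (3 - 1*(-2))*(-20 - 4) = 1*(-2/15) + (3 + 2)*(-24) = -2/15 + 5*(-24) = -2/15 - 120 = -1802/15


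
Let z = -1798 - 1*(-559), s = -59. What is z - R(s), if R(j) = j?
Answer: -1180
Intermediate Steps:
z = -1239 (z = -1798 + 559 = -1239)
z - R(s) = -1239 - 1*(-59) = -1239 + 59 = -1180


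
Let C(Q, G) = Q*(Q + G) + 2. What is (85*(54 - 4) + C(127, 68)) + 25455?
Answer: 54472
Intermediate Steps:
C(Q, G) = 2 + Q*(G + Q) (C(Q, G) = Q*(G + Q) + 2 = 2 + Q*(G + Q))
(85*(54 - 4) + C(127, 68)) + 25455 = (85*(54 - 4) + (2 + 127² + 68*127)) + 25455 = (85*50 + (2 + 16129 + 8636)) + 25455 = (4250 + 24767) + 25455 = 29017 + 25455 = 54472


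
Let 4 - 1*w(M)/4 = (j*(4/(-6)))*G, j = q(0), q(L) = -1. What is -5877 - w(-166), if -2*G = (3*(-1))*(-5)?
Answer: -5913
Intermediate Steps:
j = -1
G = -15/2 (G = -3*(-1)*(-5)/2 = -(-3)*(-5)/2 = -½*15 = -15/2 ≈ -7.5000)
w(M) = 36 (w(M) = 16 - 4*(-4/(-6))*(-15)/2 = 16 - 4*(-4*(-1)/6)*(-15)/2 = 16 - 4*(-1*(-⅔))*(-15)/2 = 16 - 8*(-15)/(3*2) = 16 - 4*(-5) = 16 + 20 = 36)
-5877 - w(-166) = -5877 - 1*36 = -5877 - 36 = -5913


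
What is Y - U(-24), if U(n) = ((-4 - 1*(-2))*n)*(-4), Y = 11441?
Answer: 11633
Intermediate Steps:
U(n) = 8*n (U(n) = ((-4 + 2)*n)*(-4) = -2*n*(-4) = 8*n)
Y - U(-24) = 11441 - 8*(-24) = 11441 - 1*(-192) = 11441 + 192 = 11633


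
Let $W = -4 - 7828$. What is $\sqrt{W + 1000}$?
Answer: $4 i \sqrt{427} \approx 82.656 i$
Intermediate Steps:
$W = -7832$ ($W = -4 - 7828 = -7832$)
$\sqrt{W + 1000} = \sqrt{-7832 + 1000} = \sqrt{-6832} = 4 i \sqrt{427}$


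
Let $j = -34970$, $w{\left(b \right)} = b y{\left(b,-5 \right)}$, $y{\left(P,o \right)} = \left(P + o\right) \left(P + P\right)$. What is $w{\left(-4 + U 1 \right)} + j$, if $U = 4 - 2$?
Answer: $-35026$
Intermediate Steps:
$U = 2$
$y{\left(P,o \right)} = 2 P \left(P + o\right)$ ($y{\left(P,o \right)} = \left(P + o\right) 2 P = 2 P \left(P + o\right)$)
$w{\left(b \right)} = 2 b^{2} \left(-5 + b\right)$ ($w{\left(b \right)} = b 2 b \left(b - 5\right) = b 2 b \left(-5 + b\right) = 2 b^{2} \left(-5 + b\right)$)
$w{\left(-4 + U 1 \right)} + j = 2 \left(-4 + 2 \cdot 1\right)^{2} \left(-5 + \left(-4 + 2 \cdot 1\right)\right) - 34970 = 2 \left(-4 + 2\right)^{2} \left(-5 + \left(-4 + 2\right)\right) - 34970 = 2 \left(-2\right)^{2} \left(-5 - 2\right) - 34970 = 2 \cdot 4 \left(-7\right) - 34970 = -56 - 34970 = -35026$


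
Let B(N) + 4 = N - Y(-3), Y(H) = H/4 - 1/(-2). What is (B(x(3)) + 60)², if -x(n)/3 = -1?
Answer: 56169/16 ≈ 3510.6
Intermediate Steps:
x(n) = 3 (x(n) = -3*(-1) = 3)
Y(H) = ½ + H/4 (Y(H) = H*(¼) - 1*(-½) = H/4 + ½ = ½ + H/4)
B(N) = -15/4 + N (B(N) = -4 + (N - (½ + (¼)*(-3))) = -4 + (N - (½ - ¾)) = -4 + (N - 1*(-¼)) = -4 + (N + ¼) = -4 + (¼ + N) = -15/4 + N)
(B(x(3)) + 60)² = ((-15/4 + 3) + 60)² = (-¾ + 60)² = (237/4)² = 56169/16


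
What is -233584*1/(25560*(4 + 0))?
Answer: -14599/6390 ≈ -2.2847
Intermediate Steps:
-233584*1/(25560*(4 + 0)) = -233584/(8520*(4*3)) = -233584/(8520*12) = -233584/102240 = -233584*1/102240 = -14599/6390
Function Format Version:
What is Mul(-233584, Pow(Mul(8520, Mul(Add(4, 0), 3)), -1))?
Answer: Rational(-14599, 6390) ≈ -2.2847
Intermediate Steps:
Mul(-233584, Pow(Mul(8520, Mul(Add(4, 0), 3)), -1)) = Mul(-233584, Pow(Mul(8520, Mul(4, 3)), -1)) = Mul(-233584, Pow(Mul(8520, 12), -1)) = Mul(-233584, Pow(102240, -1)) = Mul(-233584, Rational(1, 102240)) = Rational(-14599, 6390)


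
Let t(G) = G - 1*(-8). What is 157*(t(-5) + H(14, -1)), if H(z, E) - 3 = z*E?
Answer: -1256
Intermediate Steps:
H(z, E) = 3 + E*z (H(z, E) = 3 + z*E = 3 + E*z)
t(G) = 8 + G (t(G) = G + 8 = 8 + G)
157*(t(-5) + H(14, -1)) = 157*((8 - 5) + (3 - 1*14)) = 157*(3 + (3 - 14)) = 157*(3 - 11) = 157*(-8) = -1256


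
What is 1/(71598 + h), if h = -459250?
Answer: -1/387652 ≈ -2.5796e-6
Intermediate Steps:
1/(71598 + h) = 1/(71598 - 459250) = 1/(-387652) = -1/387652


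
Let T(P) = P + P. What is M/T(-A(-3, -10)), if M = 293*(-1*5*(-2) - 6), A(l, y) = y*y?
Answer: -293/50 ≈ -5.8600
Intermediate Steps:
A(l, y) = y²
M = 1172 (M = 293*(-5*(-2) - 6) = 293*(10 - 6) = 293*4 = 1172)
T(P) = 2*P
M/T(-A(-3, -10)) = 1172/((2*(-1*(-10)²))) = 1172/((2*(-1*100))) = 1172/((2*(-100))) = 1172/(-200) = 1172*(-1/200) = -293/50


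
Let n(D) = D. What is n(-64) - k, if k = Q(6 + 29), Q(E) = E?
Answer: -99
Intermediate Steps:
k = 35 (k = 6 + 29 = 35)
n(-64) - k = -64 - 1*35 = -64 - 35 = -99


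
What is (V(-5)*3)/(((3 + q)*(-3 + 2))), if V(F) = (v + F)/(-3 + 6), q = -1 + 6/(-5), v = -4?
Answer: 45/4 ≈ 11.250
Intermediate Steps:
q = -11/5 (q = -1 + 6*(-⅕) = -1 - 6/5 = -11/5 ≈ -2.2000)
V(F) = -4/3 + F/3 (V(F) = (-4 + F)/(-3 + 6) = (-4 + F)/3 = (-4 + F)*(⅓) = -4/3 + F/3)
(V(-5)*3)/(((3 + q)*(-3 + 2))) = ((-4/3 + (⅓)*(-5))*3)/(((3 - 11/5)*(-3 + 2))) = ((-4/3 - 5/3)*3)/(((⅘)*(-1))) = (-3*3)/(-⅘) = -9*(-5/4) = 45/4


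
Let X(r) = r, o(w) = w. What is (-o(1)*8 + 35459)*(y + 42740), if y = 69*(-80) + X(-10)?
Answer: 1319131710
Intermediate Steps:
y = -5530 (y = 69*(-80) - 10 = -5520 - 10 = -5530)
(-o(1)*8 + 35459)*(y + 42740) = (-1*1*8 + 35459)*(-5530 + 42740) = (-1*8 + 35459)*37210 = (-8 + 35459)*37210 = 35451*37210 = 1319131710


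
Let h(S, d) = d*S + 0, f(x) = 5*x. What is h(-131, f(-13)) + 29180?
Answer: 37695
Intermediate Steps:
h(S, d) = S*d (h(S, d) = S*d + 0 = S*d)
h(-131, f(-13)) + 29180 = -655*(-13) + 29180 = -131*(-65) + 29180 = 8515 + 29180 = 37695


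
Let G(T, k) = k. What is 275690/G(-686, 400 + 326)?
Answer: 137845/363 ≈ 379.74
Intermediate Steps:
275690/G(-686, 400 + 326) = 275690/(400 + 326) = 275690/726 = 275690*(1/726) = 137845/363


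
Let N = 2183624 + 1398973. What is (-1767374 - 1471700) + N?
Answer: 343523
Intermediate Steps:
N = 3582597
(-1767374 - 1471700) + N = (-1767374 - 1471700) + 3582597 = -3239074 + 3582597 = 343523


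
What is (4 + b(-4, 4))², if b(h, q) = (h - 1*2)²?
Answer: 1600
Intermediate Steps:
b(h, q) = (-2 + h)² (b(h, q) = (h - 2)² = (-2 + h)²)
(4 + b(-4, 4))² = (4 + (-2 - 4)²)² = (4 + (-6)²)² = (4 + 36)² = 40² = 1600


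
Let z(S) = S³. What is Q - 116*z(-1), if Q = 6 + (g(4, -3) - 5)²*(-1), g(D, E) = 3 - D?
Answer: 86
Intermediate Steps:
Q = -30 (Q = 6 + ((3 - 1*4) - 5)²*(-1) = 6 + ((3 - 4) - 5)²*(-1) = 6 + (-1 - 5)²*(-1) = 6 + (-6)²*(-1) = 6 + 36*(-1) = 6 - 36 = -30)
Q - 116*z(-1) = -30 - 116*(-1)³ = -30 - 116*(-1) = -30 + 116 = 86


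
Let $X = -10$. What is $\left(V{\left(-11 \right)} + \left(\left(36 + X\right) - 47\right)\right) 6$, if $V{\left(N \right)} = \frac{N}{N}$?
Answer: $-120$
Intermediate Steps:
$V{\left(N \right)} = 1$
$\left(V{\left(-11 \right)} + \left(\left(36 + X\right) - 47\right)\right) 6 = \left(1 + \left(\left(36 - 10\right) - 47\right)\right) 6 = \left(1 + \left(26 - 47\right)\right) 6 = \left(1 - 21\right) 6 = \left(-20\right) 6 = -120$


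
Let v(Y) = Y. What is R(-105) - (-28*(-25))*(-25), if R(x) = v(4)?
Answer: 17504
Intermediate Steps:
R(x) = 4
R(-105) - (-28*(-25))*(-25) = 4 - (-28*(-25))*(-25) = 4 - 700*(-25) = 4 - 1*(-17500) = 4 + 17500 = 17504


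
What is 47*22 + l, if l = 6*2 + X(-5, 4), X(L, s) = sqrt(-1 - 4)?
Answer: 1046 + I*sqrt(5) ≈ 1046.0 + 2.2361*I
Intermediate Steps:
X(L, s) = I*sqrt(5) (X(L, s) = sqrt(-5) = I*sqrt(5))
l = 12 + I*sqrt(5) (l = 6*2 + I*sqrt(5) = 12 + I*sqrt(5) ≈ 12.0 + 2.2361*I)
47*22 + l = 47*22 + (12 + I*sqrt(5)) = 1034 + (12 + I*sqrt(5)) = 1046 + I*sqrt(5)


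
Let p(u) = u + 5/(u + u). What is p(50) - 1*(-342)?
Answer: 7841/20 ≈ 392.05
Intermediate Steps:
p(u) = u + 5/(2*u)
p(50) - 1*(-342) = (50 + (5/2)/50) - 1*(-342) = (50 + (5/2)*(1/50)) + 342 = (50 + 1/20) + 342 = 1001/20 + 342 = 7841/20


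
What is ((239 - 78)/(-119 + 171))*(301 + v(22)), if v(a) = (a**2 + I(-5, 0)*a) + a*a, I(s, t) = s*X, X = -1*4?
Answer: 275149/52 ≈ 5291.3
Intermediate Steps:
X = -4
I(s, t) = -4*s (I(s, t) = s*(-4) = -4*s)
v(a) = 2*a**2 + 20*a (v(a) = (a**2 + (-4*(-5))*a) + a*a = (a**2 + 20*a) + a**2 = 2*a**2 + 20*a)
((239 - 78)/(-119 + 171))*(301 + v(22)) = ((239 - 78)/(-119 + 171))*(301 + 2*22*(10 + 22)) = (161/52)*(301 + 2*22*32) = (161*(1/52))*(301 + 1408) = (161/52)*1709 = 275149/52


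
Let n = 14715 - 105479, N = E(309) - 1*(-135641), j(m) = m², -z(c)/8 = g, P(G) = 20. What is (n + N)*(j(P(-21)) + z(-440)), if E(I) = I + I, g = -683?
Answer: 266782680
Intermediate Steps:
E(I) = 2*I
z(c) = 5464 (z(c) = -8*(-683) = 5464)
N = 136259 (N = 2*309 - 1*(-135641) = 618 + 135641 = 136259)
n = -90764
(n + N)*(j(P(-21)) + z(-440)) = (-90764 + 136259)*(20² + 5464) = 45495*(400 + 5464) = 45495*5864 = 266782680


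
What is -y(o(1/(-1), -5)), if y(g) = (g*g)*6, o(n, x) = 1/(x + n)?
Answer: -⅙ ≈ -0.16667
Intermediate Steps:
o(n, x) = 1/(n + x)
y(g) = 6*g² (y(g) = g²*6 = 6*g²)
-y(o(1/(-1), -5)) = -6*(1/(1/(-1) - 5))² = -6*(1/(-1 - 5))² = -6*(1/(-6))² = -6*(-⅙)² = -6/36 = -1*⅙ = -⅙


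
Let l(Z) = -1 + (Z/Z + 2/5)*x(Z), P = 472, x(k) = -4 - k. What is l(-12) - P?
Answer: -2309/5 ≈ -461.80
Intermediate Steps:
l(Z) = -33/5 - 7*Z/5 (l(Z) = -1 + (Z/Z + 2/5)*(-4 - Z) = -1 + (1 + 2*(⅕))*(-4 - Z) = -1 + (1 + ⅖)*(-4 - Z) = -1 + 7*(-4 - Z)/5 = -1 + (-28/5 - 7*Z/5) = -33/5 - 7*Z/5)
l(-12) - P = (-33/5 - 7/5*(-12)) - 1*472 = (-33/5 + 84/5) - 472 = 51/5 - 472 = -2309/5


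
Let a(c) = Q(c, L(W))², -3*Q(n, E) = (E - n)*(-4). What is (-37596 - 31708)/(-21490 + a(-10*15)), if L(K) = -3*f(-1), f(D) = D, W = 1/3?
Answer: -34652/10063 ≈ -3.4435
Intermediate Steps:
W = ⅓ ≈ 0.33333
L(K) = 3 (L(K) = -3*(-1) = 3)
Q(n, E) = -4*n/3 + 4*E/3 (Q(n, E) = -(E - n)*(-4)/3 = -(-4*E + 4*n)/3 = -4*n/3 + 4*E/3)
a(c) = (4 - 4*c/3)² (a(c) = (-4*c/3 + (4/3)*3)² = (-4*c/3 + 4)² = (4 - 4*c/3)²)
(-37596 - 31708)/(-21490 + a(-10*15)) = (-37596 - 31708)/(-21490 + 16*(-3 - 10*15)²/9) = -69304/(-21490 + 16*(-3 - 150)²/9) = -69304/(-21490 + (16/9)*(-153)²) = -69304/(-21490 + (16/9)*23409) = -69304/(-21490 + 41616) = -69304/20126 = -69304*1/20126 = -34652/10063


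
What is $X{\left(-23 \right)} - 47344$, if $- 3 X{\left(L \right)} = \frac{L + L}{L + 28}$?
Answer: $- \frac{710114}{15} \approx -47341.0$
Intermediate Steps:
$X{\left(L \right)} = - \frac{2 L}{3 \left(28 + L\right)}$ ($X{\left(L \right)} = - \frac{\left(L + L\right) \frac{1}{L + 28}}{3} = - \frac{2 L \frac{1}{28 + L}}{3} = - \frac{2 L}{3 \left(28 + L\right)}$)
$X{\left(-23 \right)} - 47344 = \left(-2\right) \left(-23\right) \frac{1}{84 + 3 \left(-23\right)} - 47344 = \left(-2\right) \left(-23\right) \frac{1}{84 - 69} - 47344 = \left(-2\right) \left(-23\right) \frac{1}{15} - 47344 = \frac{46}{15} - 47344 = - \frac{710114}{15}$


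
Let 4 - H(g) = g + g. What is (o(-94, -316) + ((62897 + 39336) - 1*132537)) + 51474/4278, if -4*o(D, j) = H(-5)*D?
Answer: -928852/31 ≈ -29963.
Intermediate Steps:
H(g) = 4 - 2*g (H(g) = 4 - (g + g) = 4 - 2*g)
o(D, j) = -7*D/2 (o(D, j) = -(4 - 2*(-5))*D/4 = -(4 + 10)*D/4 = -7*D/2)
(o(-94, -316) + ((62897 + 39336) - 1*132537)) + 51474/4278 = (-7/2*(-94) + ((62897 + 39336) - 1*132537)) + 51474/4278 = (329 + (102233 - 132537)) + 51474*(1/4278) = (329 - 30304) + 373/31 = -29975 + 373/31 = -928852/31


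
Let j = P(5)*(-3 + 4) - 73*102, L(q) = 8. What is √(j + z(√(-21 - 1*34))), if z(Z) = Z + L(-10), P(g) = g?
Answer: √(-7433 + I*√55) ≈ 0.043 + 86.215*I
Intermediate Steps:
z(Z) = 8 + Z (z(Z) = Z + 8 = 8 + Z)
j = -7441 (j = 5*(-3 + 4) - 73*102 = 5*1 - 7446 = 5 - 7446 = -7441)
√(j + z(√(-21 - 1*34))) = √(-7441 + (8 + √(-21 - 1*34))) = √(-7441 + (8 + √(-21 - 34))) = √(-7441 + (8 + √(-55))) = √(-7441 + (8 + I*√55)) = √(-7433 + I*√55)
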